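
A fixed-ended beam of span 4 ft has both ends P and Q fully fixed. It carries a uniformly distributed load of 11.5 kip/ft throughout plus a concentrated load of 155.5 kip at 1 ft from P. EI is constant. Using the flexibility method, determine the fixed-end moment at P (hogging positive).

Release both end moments; the primary structure is a simply-supported span PQ with redundants M_P and M_Q.
End rotations of the released simple span under the applied load (×1/EI):
  at P: UDL 11.5: wL³/(24EI) = 30.67/EI
  at Q: UDL 11.5: wL³/(24EI) = 30.67/EI
  at P: point load 155.5 at a = 1: Pab(L + b)/(6LEI) = 136.1/EI
  at Q: point load 155.5 at a = 1: Pab(L + a)/(6LEI) = 97.19/EI
  θ_P0 = 166.7/EI,  θ_Q0 = 127.9/EI
Flexibility coefficients: a unit moment at one end gives L/(3EI) there and L/(6EI) at the far end, so f₁₁ = f₂₂ = 1.333/EI and f₁₂ = f₂₁ = 0.6667/EI.
Compatibility — zero rotation at each built-in end:
  1.333 M_P + 0.6667 M_Q = 166.7
  0.6667 M_P + 1.333 M_Q = 127.9
Solving the pair gives M_P = 102.8 kip·ft and M_Q = 44.49 kip·ft (hogging).

M_P = 102.8 kip·ft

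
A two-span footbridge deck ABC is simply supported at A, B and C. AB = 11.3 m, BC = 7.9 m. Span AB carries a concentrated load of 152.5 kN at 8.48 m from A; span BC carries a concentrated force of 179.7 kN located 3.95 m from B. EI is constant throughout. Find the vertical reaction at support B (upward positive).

Take M_B as the redundant. Released structure: two simple spans AB and BC with a hinge at B.
Discontinuity in slope at B on the released structure — sum the simple-span end rotations:
  span AB: point load 152.5 at a = 8.48: Pab(L + a)/(6LEI) = 1064/EI
  span BC: point load 179.7 at a = 3.95: Pab(L + b)/(6LEI) = 700.9/EI
  relative rotation θ_0 = (1064 + 700.9)/EI = 1765/EI
A unit hogging moment at B produces rotation L₁/(3EI) + L₂/(3EI) = 6.4/EI.
Slope continuity at B: θ_0 = M_B·6.4/EI, so M_B = 1765/6.4 = 275.8 kN·m (hogging).
Span AB, ΣM about A with M_B applied at B: R_B^{AB}·11.3 = 1293 + 275.8, so R_B^{AB} = 138.8 kN and R_A = 152.5 − 138.8 = 13.65 kN.
Span BC, ΣM about C: R_B^{BC}·7.9 = 709.8 + 275.8, so R_B^{BC} = 124.8 kN and R_C = 179.7 − 124.8 = 54.94 kN.
R_B = 138.8 + 124.8 = 263.6 kN.

R_B = 263.6 kN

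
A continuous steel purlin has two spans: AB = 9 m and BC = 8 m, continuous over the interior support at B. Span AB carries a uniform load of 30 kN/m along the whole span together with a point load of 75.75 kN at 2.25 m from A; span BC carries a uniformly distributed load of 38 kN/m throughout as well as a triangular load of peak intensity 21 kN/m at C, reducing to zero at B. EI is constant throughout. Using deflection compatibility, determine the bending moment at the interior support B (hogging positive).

Insert a hinge at B; M_B is the redundant, and each span becomes simply supported.
Rotations at B on the released spans (each span's end-slope, ×1/EI):
  span AB: UDL 30: wL³/(24EI) = 911.2/EI
  span AB: point load 75.75 at a = 2.25: Pab(L + a)/(6LEI) = 239.7/EI
  span BC: UDL 38: wL³/(24EI) = 810.7/EI
  span BC: triangular load, peak 21: 7w₀L³/(360EI) = 209.1/EI
  relative rotation θ_0 = (1151 + 1020)/EI = 2171/EI
A unit hogging moment at B produces rotation L₁/(3EI) + L₂/(3EI) = 5.667/EI.
Slope continuity at B: θ_0 = M_B·5.667/EI, so M_B = 2171/5.667 = 383.1 kN·m (hogging).

M_B = 383.1 kN·m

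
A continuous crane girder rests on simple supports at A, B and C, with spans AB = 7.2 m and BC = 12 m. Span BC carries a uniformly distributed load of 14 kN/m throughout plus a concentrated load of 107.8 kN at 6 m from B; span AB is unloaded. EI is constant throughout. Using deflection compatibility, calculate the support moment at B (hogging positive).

Release continuity at B by inserting a hinge; the redundant is the internal moment M_B. The primary structure is two simply-supported spans AB and BC.
End slopes at the hinge B, treating each span as simply supported:
  span BC: UDL 14: wL³/(24EI) = 1008/EI
  span BC: point load 107.8 at a = 6: Pab(L + b)/(6LEI) = 970.2/EI
  relative rotation θ_0 = (0 + 1978)/EI = 1978/EI
A unit hogging moment at B produces rotation L₁/(3EI) + L₂/(3EI) = 6.4/EI.
Slope continuity at B: θ_0 = M_B·6.4/EI, so M_B = 1978/6.4 = 309.1 kN·m (hogging).

M_B = 309.1 kN·m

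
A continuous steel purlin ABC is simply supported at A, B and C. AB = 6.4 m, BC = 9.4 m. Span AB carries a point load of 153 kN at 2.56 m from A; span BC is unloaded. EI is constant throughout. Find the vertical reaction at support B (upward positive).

Insert a hinge at B; M_B is the redundant, and each span becomes simply supported.
Discontinuity in slope at B on the released structure — sum the simple-span end rotations:
  span AB: point load 153 at a = 2.56: Pab(L + a)/(6LEI) = 350.9/EI
  relative rotation θ_0 = (350.9 + 0)/EI = 350.9/EI
A unit hogging moment at B produces rotation L₁/(3EI) + L₂/(3EI) = 5.267/EI.
Compatibility: M_B·(L₁+L₂)/(3EI) = θ_0, giving M_B = 66.64 kN·m (hogging).
Span AB, ΣM about A with M_B applied at B: R_B^{AB}·6.4 = 391.7 + 66.64, so R_B^{AB} = 71.61 kN and R_A = 153 − 71.61 = 81.39 kN.
Span BC, ΣM about C: R_B^{BC}·9.4 = 0 + 66.64, so R_B^{BC} = 7.089 kN and R_C = 0 − 7.089 = -7.089 kN.
R_B = 71.61 + 7.089 = 78.7 kN.

R_B = 78.7 kN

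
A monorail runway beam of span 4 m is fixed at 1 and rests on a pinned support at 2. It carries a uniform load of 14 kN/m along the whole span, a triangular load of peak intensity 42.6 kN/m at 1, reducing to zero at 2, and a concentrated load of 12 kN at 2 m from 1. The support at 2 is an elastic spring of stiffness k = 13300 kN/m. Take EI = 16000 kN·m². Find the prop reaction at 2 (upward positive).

Release the roller at 2. Primary structure: cantilever fixed at 1.
Downward deflection at the released point 2 due to the loads:
  UDL 14: wL⁴/(8EI) = 448/EI
  triangular load, peak 42.6 at the fixed end: w₀L⁴/(30EI) = 363.5/EI
  point load 12 at a = 2: Pa²(3L − a)/(6EI) = 80/EI
  δ_0 = 891.5/EI
Tip deflection under a unit load at 2: L³/(3EI) = 21.33/EI.
With EI = 16000 kN·m²: δ_0 = 0.05572 m and δ_{22} = 0.001333 m/kN.
Compatibility — the spring shortens by R_2/k under the reaction it provides: δ_0 − R_2·δ_{22} = R_2/k. With 1/k = 0.000075 m/kN, R_2 = δ_0 / (δ_{22} + 1/k) = 0.05572 / (0.001333 + 0.000075) = 39.56 kN.

R_2 = 39.56 kN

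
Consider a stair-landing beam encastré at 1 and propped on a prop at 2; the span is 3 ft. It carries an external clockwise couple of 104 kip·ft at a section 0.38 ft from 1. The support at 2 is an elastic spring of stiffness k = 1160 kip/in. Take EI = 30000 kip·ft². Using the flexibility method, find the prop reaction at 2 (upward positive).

Choose R_2 as the redundant. The primary structure is the cantilever fixed at 1.
Downward deflection at the released point 2 due to the loads:
  clockwise couple 104 at a = 0.38: M₀a(2L − a)/(2EI) = 111.1/EI
Flexibility coefficient — unit upward force at 2: δ_{22} = L³/(3EI) = 9/EI.
With EI = 30000 kip·ft²: δ_0 = 0.003702 ft and δ_{22} = 0.0003 ft/kip.
Compatibility — the spring shortens by R_2/k under the reaction it provides: δ_0 − R_2·δ_{22} = R_2/k. With 1/k = 1/(1160×12) ft/kip = 0.000072 ft/kip, R_2 = δ_0 / (δ_{22} + 1/k) = 0.003702 / (0.0003 + 0.000072) = 9.955 kip.

R_2 = 9.955 kip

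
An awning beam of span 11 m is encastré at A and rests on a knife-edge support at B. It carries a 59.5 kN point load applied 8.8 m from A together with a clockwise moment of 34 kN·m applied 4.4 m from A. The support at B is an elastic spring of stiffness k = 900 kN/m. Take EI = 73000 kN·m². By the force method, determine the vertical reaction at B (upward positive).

R_B = 37.92 kN

Take the reaction at B as the redundant and release it; the primary structure is a cantilever fixed at A.
Primary-structure tip deflection at B by superposition:
  point load 59.5 at a = 8.8: Pa²(3L − a)/(6EI) = 18584/EI
  clockwise couple 34 at a = 4.4: M₀a(2L − a)/(2EI) = 1316/EI
  δ_0 = 19901/EI
Flexibility coefficient — unit upward force at B: δ_{BB} = L³/(3EI) = 443.7/EI.
With EI = 73000 kN·m²: δ_0 = 0.27261 m and δ_{BB} = 0.006078 m/kN.
Compatibility — the spring shortens by R_B/k under the reaction it provides: δ_0 − R_B·δ_{BB} = R_B/k. With 1/k = 0.001111 m/kN, R_B = δ_0 / (δ_{BB} + 1/k) = 0.27261 / (0.006078 + 0.001111) = 37.92 kN.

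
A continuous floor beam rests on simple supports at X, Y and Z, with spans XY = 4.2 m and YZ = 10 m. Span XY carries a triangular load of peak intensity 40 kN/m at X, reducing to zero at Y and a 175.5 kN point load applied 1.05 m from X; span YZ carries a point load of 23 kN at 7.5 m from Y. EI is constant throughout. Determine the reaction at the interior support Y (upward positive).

R_Y = 96.8 kN

Take M_Y as the redundant. Released structure: two simple spans XY and YZ with a hinge at Y.
End slopes at the hinge Y, treating each span as simply supported:
  span XY: triangular load, peak 40: 7w₀L³/(360EI) = 57.62/EI
  span XY: point load 175.5 at a = 1.05: Pab(L + a)/(6LEI) = 120.9/EI
  span YZ: point load 23 at a = 7.5: Pab(L + b)/(6LEI) = 89.84/EI
  relative rotation θ_0 = (178.6 + 89.84)/EI = 268.4/EI
A unit hogging moment at Y produces rotation L₁/(3EI) + L₂/(3EI) = 4.733/EI.
Compatibility: M_Y·(L₁+L₂)/(3EI) = θ_0, giving M_Y = 56.7 kN·m (hogging).
Span XY, ΣM about X with M_Y applied at Y: R_Y^{XY}·4.2 = 301.9 + 56.7, so R_Y^{XY} = 85.38 kN and R_X = 259.5 − 85.38 = 174.1 kN.
Span YZ, ΣM about Z: R_Y^{YZ}·10 = 57.5 + 56.7, so R_Y^{YZ} = 11.42 kN and R_Z = 23 − 11.42 = 11.58 kN.
R_Y = 85.38 + 11.42 = 96.8 kN.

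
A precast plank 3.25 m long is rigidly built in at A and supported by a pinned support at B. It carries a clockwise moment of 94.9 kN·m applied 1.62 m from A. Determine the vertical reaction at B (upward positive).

R_B = 32.78 kN

Take the reaction at B as the redundant and release it; the primary structure is a cantilever fixed at A.
Free-end deflection of the primary structure under the applied loading (downward +):
  clockwise couple 94.9 at a = 1.62: M₀a(2L − a)/(2EI) = 375.1/EI
Flexibility coefficient — unit upward force at B: δ_{BB} = L³/(3EI) = 11.44/EI.
Compatibility at B: δ_0 − R_B·δ_{BB} = 0, so R_B = 375.1/11.44 = 32.78 kN.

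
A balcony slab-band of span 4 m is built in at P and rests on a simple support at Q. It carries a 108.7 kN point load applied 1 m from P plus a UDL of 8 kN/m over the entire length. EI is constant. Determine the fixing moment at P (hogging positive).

Remove the prop at Q; the released (primary) structure is a cantilever built in at P.
Primary-structure tip deflection at Q by superposition:
  point load 108.7 at a = 1: Pa²(3L − a)/(6EI) = 199.3/EI
  UDL 8: wL⁴/(8EI) = 256/EI
  δ_0 = 455.3/EI
Flexibility coefficient — unit upward force at Q: δ_{QQ} = L³/(3EI) = 21.33/EI.
Compatibility at Q: δ_0 − R_Q·δ_{QQ} = 0, so R_Q = 455.3/21.33 = 21.34 kN.
Moment equilibrium about P: M_P = Σ(load moments about P) − R_Q·L = 172.7 − 21.34×4 = 87.33 kN·m.

M_P = 87.33 kN·m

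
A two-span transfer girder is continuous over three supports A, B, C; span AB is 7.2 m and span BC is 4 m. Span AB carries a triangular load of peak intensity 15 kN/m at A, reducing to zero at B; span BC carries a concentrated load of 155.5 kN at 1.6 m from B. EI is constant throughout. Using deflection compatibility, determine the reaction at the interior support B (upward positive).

R_B = 139.2 kN

Release continuity at B by inserting a hinge; the redundant is the internal moment M_B. The primary structure is two simply-supported spans AB and BC.
End slopes at the hinge B, treating each span as simply supported:
  span AB: triangular load, peak 15: 7w₀L³/(360EI) = 108.9/EI
  span BC: point load 155.5 at a = 1.6: Pab(L + b)/(6LEI) = 159.2/EI
  relative rotation θ_0 = (108.9 + 159.2)/EI = 268.1/EI
A unit hogging moment at B produces rotation L₁/(3EI) + L₂/(3EI) = 3.733/EI.
Compatibility: M_B·(L₁+L₂)/(3EI) = θ_0, giving M_B = 71.81 kN·m (hogging).
Span AB, ΣM about A with M_B applied at B: R_B^{AB}·7.2 = 129.6 + 71.81, so R_B^{AB} = 27.97 kN and R_A = 54 − 27.97 = 26.03 kN.
Span BC, ΣM about C: R_B^{BC}·4 = 373.2 + 71.81, so R_B^{BC} = 111.3 kN and R_C = 155.5 − 111.3 = 44.25 kN.
R_B = 27.97 + 111.3 = 139.2 kN.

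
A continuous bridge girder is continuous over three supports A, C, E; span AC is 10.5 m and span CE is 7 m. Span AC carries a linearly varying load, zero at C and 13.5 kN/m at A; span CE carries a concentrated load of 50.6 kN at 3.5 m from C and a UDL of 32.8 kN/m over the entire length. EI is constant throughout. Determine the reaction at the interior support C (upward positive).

R_C = 201.6 kN

Take M_C as the redundant. Released structure: two simple spans AC and CE with a hinge at C.
End slopes at the hinge C, treating each span as simply supported:
  span AC: triangular load, peak 13.5: 7w₀L³/(360EI) = 303.9/EI
  span CE: point load 50.6 at a = 3.5: Pab(L + b)/(6LEI) = 155/EI
  span CE: UDL 32.8: wL³/(24EI) = 468.8/EI
  relative rotation θ_0 = (303.9 + 623.7)/EI = 927.6/EI
A unit hogging moment at C produces rotation L₁/(3EI) + L₂/(3EI) = 5.833/EI.
Compatibility: M_C·(L₁+L₂)/(3EI) = θ_0, giving M_C = 159 kN·m (hogging).
Span AC, ΣM about A with M_C applied at C: R_C^{AC}·10.5 = 248.1 + 159, so R_C^{AC} = 38.77 kN and R_A = 70.88 − 38.77 = 32.11 kN.
Span CE, ΣM about E: R_C^{CE}·7 = 980.7 + 159, so R_C^{CE} = 162.8 kN and R_E = 280.2 − 162.8 = 117.4 kN.
R_C = 38.77 + 162.8 = 201.6 kN.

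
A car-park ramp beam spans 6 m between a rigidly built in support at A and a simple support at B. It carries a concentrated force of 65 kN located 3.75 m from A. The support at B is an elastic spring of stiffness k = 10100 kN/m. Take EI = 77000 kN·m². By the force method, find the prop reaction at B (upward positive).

Take the reaction at B as the redundant and release it; the primary structure is a cantilever fixed at A.
Free-end deflection of the primary structure under the applied loading (downward +):
  point load 65 at a = 3.75: Pa²(3L − a)/(6EI) = 2171/EI
Flexibility coefficient — unit upward force at B: δ_{BB} = L³/(3EI) = 72/EI.
With EI = 77000 kN·m²: δ_0 = 0.028193 m and δ_{BB} = 0.000935 m/kN.
Compatibility — the spring shortens by R_B/k under the reaction it provides: δ_0 − R_B·δ_{BB} = R_B/k. With 1/k = 0.000099 m/kN, R_B = δ_0 / (δ_{BB} + 1/k) = 0.028193 / (0.000935 + 0.000099) = 27.26 kN.

R_B = 27.26 kN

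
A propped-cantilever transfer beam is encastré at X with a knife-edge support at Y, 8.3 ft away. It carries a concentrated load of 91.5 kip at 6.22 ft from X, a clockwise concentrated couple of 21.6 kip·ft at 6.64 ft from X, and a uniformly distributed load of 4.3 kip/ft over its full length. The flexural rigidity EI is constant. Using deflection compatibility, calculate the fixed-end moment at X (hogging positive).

Remove the prop at Y; the released (primary) structure is a cantilever built in at X.
Downward deflection at the released point Y due to the loads:
  point load 91.5 at a = 6.22: Pa²(3L − a)/(6EI) = 11021/EI
  clockwise couple 21.6 at a = 6.64: M₀a(2L − a)/(2EI) = 714.3/EI
  UDL 4.3: wL⁴/(8EI) = 2551/EI
  δ_0 = 14286/EI
Tip deflection under a unit load at Y: L³/(3EI) = 190.6/EI.
The prop prevents deflection at Y: R_Y = δ_0/δ_{YY} = 14286/190.6 = 74.96 kip.
Moment equilibrium about X: M_X = Σ(load moments about X) − R_Y·L = 738.8 − 74.96×8.3 = 116.7 kip·ft.

M_X = 116.7 kip·ft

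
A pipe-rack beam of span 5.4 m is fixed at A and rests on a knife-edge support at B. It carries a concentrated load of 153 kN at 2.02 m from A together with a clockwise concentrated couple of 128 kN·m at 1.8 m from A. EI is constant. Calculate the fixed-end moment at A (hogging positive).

M_A = 178.6 kN·m

Take the reaction at B as the redundant and release it; the primary structure is a cantilever fixed at A.
Deflection at B on the released cantilever, summing each load's contribution:
  point load 153 at a = 2.02: Pa²(3L − a)/(6EI) = 1475/EI
  clockwise couple 128 at a = 1.8: M₀a(2L − a)/(2EI) = 1037/EI
  δ_0 = 2512/EI
Tip deflection under a unit load at B: L³/(3EI) = 52.49/EI.
Compatibility at B: δ_0 − R_B·δ_{BB} = 0, so R_B = 2512/52.49 = 47.86 kN.
Moment equilibrium about A: M_A = Σ(load moments about A) − R_B·L = 437.1 − 47.86×5.4 = 178.6 kN·m.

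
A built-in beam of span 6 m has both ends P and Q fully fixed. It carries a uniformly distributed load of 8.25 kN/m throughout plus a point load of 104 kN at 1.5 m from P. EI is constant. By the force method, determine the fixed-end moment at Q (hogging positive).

Take the two fixed-end moments M_P, M_Q as redundants; the released structure is the simple span PQ.
On the primary (simply-supported) span, the end slopes from the loading are:
  at P: UDL 8.25: wL³/(24EI) = 74.25/EI
  at Q: UDL 8.25: wL³/(24EI) = 74.25/EI
  at P: point load 104 at a = 1.5: Pab(L + b)/(6LEI) = 204.8/EI
  at Q: point load 104 at a = 1.5: Pab(L + a)/(6LEI) = 146.2/EI
  θ_P0 = 279/EI,  θ_Q0 = 220.5/EI
Flexibility coefficients: a unit moment at one end gives L/(3EI) there and L/(6EI) at the far end, so f₁₁ = f₂₂ = 2/EI and f₁₂ = f₂₁ = 1/EI.
Compatibility — zero rotation at each built-in end:
  2 M_P + 1 M_Q = 279
  1 M_P + 2 M_Q = 220.5
Solving the pair gives M_P = 112.5 kN·m and M_Q = 54 kN·m (hogging).

M_Q = 54 kN·m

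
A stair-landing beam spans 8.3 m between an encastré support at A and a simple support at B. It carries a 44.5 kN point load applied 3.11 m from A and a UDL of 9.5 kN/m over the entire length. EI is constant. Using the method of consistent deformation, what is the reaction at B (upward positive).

Remove the prop at B; the released (primary) structure is a cantilever built in at A.
Deflection at B on the released cantilever, summing each load's contribution:
  point load 44.5 at a = 3.11: Pa²(3L − a)/(6EI) = 1563/EI
  UDL 9.5: wL⁴/(8EI) = 5636/EI
  δ_0 = 7199/EI
Flexibility coefficient — unit upward force at B: δ_{BB} = L³/(3EI) = 190.6/EI.
The prop prevents deflection at B: R_B = δ_0/δ_{BB} = 7199/190.6 = 37.77 kN.

R_B = 37.77 kN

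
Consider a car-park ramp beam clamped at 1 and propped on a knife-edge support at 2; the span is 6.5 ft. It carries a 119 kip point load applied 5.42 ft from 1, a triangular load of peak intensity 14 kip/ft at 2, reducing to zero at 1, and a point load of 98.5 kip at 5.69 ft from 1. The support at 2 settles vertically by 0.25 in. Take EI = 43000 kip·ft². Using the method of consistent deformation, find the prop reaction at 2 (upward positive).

R_2 = 185 kip

Take the reaction at 2 as the redundant and release it; the primary structure is a cantilever fixed at 1.
Free-end deflection of the primary structure under the applied loading (downward +):
  point load 119 at a = 5.42: Pa²(3L − a)/(6EI) = 8203/EI
  triangular load, peak 14 at the free end: 11w₀L⁴/(120EI) = 2291/EI
  point load 98.5 at a = 5.69: Pa²(3L − a)/(6EI) = 7340/EI
  δ_0 = 17834/EI
Tip deflection under a unit load at 2: L³/(3EI) = 91.54/EI.
With EI = 43000 kip·ft²: δ_0 = 0.41475 ft and δ_{22} = 0.002129 ft/kip.
Compatibility — the beam at 2 must follow the support down by 0.02083 ft: δ_0 − R_2·δ_{22} = 0.02083, so R_2 = (0.41475 − 0.02083)/0.002129 = 185 kip.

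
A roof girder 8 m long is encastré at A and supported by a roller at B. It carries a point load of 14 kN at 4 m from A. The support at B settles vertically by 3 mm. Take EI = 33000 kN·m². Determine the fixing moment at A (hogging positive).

M_A = 25.64 kN·m

Release the roller at B. Primary structure: cantilever fixed at A.
Downward deflection at the released point B due to the loads:
  point load 14 at a = 4: Pa²(3L − a)/(6EI) = 746.7/EI
Flexibility coefficient — unit upward force at B: δ_{BB} = L³/(3EI) = 170.7/EI.
With EI = 33000 kN·m²: δ_0 = 0.022626 m and δ_{BB} = 0.005172 m/kN.
Compatibility — the beam at B must follow the support down by 0.003 m: δ_0 − R_B·δ_{BB} = 0.003, so R_B = (0.022626 − 0.003)/0.005172 = 3.795 kN.
Moment equilibrium about A: M_A = Σ(load moments about A) − R_B·L = 56 − 3.795×8 = 25.64 kN·m.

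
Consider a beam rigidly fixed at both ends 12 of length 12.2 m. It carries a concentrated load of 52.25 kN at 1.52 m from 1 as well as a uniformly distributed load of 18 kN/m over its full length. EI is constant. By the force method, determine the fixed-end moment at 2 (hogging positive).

Release both end moments; the primary structure is a simply-supported span 12 with redundants M_1 and M_2.
Simple-span end rotations at 1 and 2 under the given loads:
  at 1: point load 52.25 at a = 1.52: Pab(L + b)/(6LEI) = 265.1/EI
  at 2: point load 52.25 at a = 1.52: Pab(L + a)/(6LEI) = 159/EI
  at 1: UDL 18: wL³/(24EI) = 1362/EI
  at 2: UDL 18: wL³/(24EI) = 1362/EI
  θ_10 = 1627/EI,  θ_20 = 1521/EI
Flexibility coefficients: a unit moment at one end gives L/(3EI) there and L/(6EI) at the far end, so f₁₁ = f₂₂ = 4.067/EI and f₁₂ = f₂₁ = 2.033/EI.
Compatibility — zero rotation at each built-in end:
  4.067 M_1 + 2.033 M_2 = 1627
  2.033 M_1 + 4.067 M_2 = 1521
Solving the pair gives M_1 = 284.1 kN·m and M_2 = 231.9 kN·m (hogging).

M_2 = 231.9 kN·m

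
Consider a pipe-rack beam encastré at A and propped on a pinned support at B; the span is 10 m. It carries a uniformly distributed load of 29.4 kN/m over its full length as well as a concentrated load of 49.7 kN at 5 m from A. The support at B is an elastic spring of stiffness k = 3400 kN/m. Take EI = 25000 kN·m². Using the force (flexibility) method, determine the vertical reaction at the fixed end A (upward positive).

R_A = 220.6 kN

Choose R_B as the redundant. The primary structure is the cantilever fixed at A.
Free-end deflection of the primary structure under the applied loading (downward +):
  UDL 29.4: wL⁴/(8EI) = 36750/EI
  point load 49.7 at a = 5: Pa²(3L − a)/(6EI) = 5177/EI
  δ_0 = 41927/EI
Flexibility coefficient — unit upward force at B: δ_{BB} = L³/(3EI) = 333.3/EI.
With EI = 25000 kN·m²: δ_0 = 1.6771 m and δ_{BB} = 0.013333 m/kN.
Compatibility — the spring shortens by R_B/k under the reaction it provides: δ_0 − R_B·δ_{BB} = R_B/k. With 1/k = 0.000294 m/kN, R_B = δ_0 / (δ_{BB} + 1/k) = 1.6771 / (0.013333 + 0.000294) = 123.1 kN.
Vertical equilibrium: R_A = ΣP − R_B = 343.7 − 123.1 = 220.6 kN.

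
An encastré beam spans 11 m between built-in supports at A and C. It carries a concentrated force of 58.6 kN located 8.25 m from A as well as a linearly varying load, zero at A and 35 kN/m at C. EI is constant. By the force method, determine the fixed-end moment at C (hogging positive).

Release both end moments; the primary structure is a simply-supported span AC with redundants M_A and M_C.
Simple-span end rotations at A and C under the given loads:
  at A: point load 58.6 at a = 8.25: Pab(L + b)/(6LEI) = 277/EI
  at C: point load 58.6 at a = 8.25: Pab(L + a)/(6LEI) = 387.8/EI
  at A: triangular load, peak 35: 7w₀L³/(360EI) = 905.8/EI
  at C: triangular load, peak 35: w₀L³/(45EI) = 1035/EI
  θ_A0 = 1183/EI,  θ_C0 = 1423/EI
Flexibility coefficients: a unit moment at one end gives L/(3EI) there and L/(6EI) at the far end, so f₁₁ = f₂₂ = 3.667/EI and f₁₂ = f₂₁ = 1.833/EI.
Compatibility — zero rotation at each built-in end:
  3.667 M_A + 1.833 M_C = 1183
  1.833 M_A + 3.667 M_C = 1423
Solving the pair gives M_A = 171.4 kN·m and M_C = 302.4 kN·m (hogging).

M_C = 302.4 kN·m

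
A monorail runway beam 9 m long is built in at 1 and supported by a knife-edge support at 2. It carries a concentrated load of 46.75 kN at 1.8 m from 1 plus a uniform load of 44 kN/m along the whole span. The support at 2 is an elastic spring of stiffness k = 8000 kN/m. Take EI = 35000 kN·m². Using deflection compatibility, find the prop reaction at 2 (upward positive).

R_2 = 148.4 kN

Release the roller at 2. Primary structure: cantilever fixed at 1.
Deflection at 2 on the released cantilever, summing each load's contribution:
  point load 46.75 at a = 1.8: Pa²(3L − a)/(6EI) = 636.2/EI
  UDL 44: wL⁴/(8EI) = 36086/EI
  δ_0 = 36722/EI
Tip deflection under a unit load at 2: L³/(3EI) = 243/EI.
With EI = 35000 kN·m²: δ_0 = 1.0492 m and δ_{22} = 0.006943 m/kN.
Compatibility — the spring shortens by R_2/k under the reaction it provides: δ_0 − R_2·δ_{22} = R_2/k. With 1/k = 0.000125 m/kN, R_2 = δ_0 / (δ_{22} + 1/k) = 1.0492 / (0.006943 + 0.000125) = 148.4 kN.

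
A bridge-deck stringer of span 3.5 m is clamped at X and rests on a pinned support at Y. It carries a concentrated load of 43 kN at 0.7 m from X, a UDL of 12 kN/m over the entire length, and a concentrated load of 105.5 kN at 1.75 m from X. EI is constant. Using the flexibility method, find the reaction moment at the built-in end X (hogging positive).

Take the reaction at Y as the redundant and release it; the primary structure is a cantilever fixed at X.
Deflection at Y on the released cantilever, summing each load's contribution:
  point load 43 at a = 0.7: Pa²(3L − a)/(6EI) = 34.41/EI
  UDL 12: wL⁴/(8EI) = 225.1/EI
  point load 105.5 at a = 1.75: Pa²(3L − a)/(6EI) = 471.2/EI
  δ_0 = 730.7/EI
Tip deflection under a unit load at Y: L³/(3EI) = 14.29/EI.
Compatibility at Y: δ_0 − R_Y·δ_{YY} = 0, so R_Y = 730.7/14.29 = 51.13 kN.
Moment equilibrium about X: M_X = Σ(load moments about X) − R_Y·L = 288.2 − 51.13×3.5 = 109.3 kN·m.

M_X = 109.3 kN·m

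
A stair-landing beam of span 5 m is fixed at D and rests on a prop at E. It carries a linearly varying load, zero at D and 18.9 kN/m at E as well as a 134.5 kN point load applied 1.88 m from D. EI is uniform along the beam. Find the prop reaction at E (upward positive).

Remove the prop at E; the released (primary) structure is a cantilever built in at D.
Free-end deflection of the primary structure under the applied loading (downward +):
  triangular load, peak 18.9 at the free end: 11w₀L⁴/(120EI) = 1083/EI
  point load 134.5 at a = 1.88: Pa²(3L − a)/(6EI) = 1039/EI
  δ_0 = 2122/EI
Tip deflection under a unit load at E: L³/(3EI) = 41.67/EI.
The prop prevents deflection at E: R_E = δ_0/δ_{EE} = 2122/41.67 = 50.94 kN.

R_E = 50.94 kN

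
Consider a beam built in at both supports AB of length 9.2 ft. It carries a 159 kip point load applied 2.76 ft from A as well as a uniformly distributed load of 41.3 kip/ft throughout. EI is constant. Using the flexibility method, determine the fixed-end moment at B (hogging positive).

Take the two fixed-end moments M_A, M_B as redundants; the released structure is the simple span AB.
Simple-span end rotations at A and B under the given loads:
  at A: point load 159 at a = 2.76: Pab(L + b)/(6LEI) = 800.7/EI
  at B: point load 159 at a = 2.76: Pab(L + a)/(6LEI) = 612.3/EI
  at A: UDL 41.3: wL³/(24EI) = 1340/EI
  at B: UDL 41.3: wL³/(24EI) = 1340/EI
  θ_A0 = 2141/EI,  θ_B0 = 1952/EI
Flexibility coefficients: a unit moment at one end gives L/(3EI) there and L/(6EI) at the far end, so f₁₁ = f₂₂ = 3.067/EI and f₁₂ = f₂₁ = 1.533/EI.
Compatibility — zero rotation at each built-in end:
  3.067 M_A + 1.533 M_B = 2141
  1.533 M_A + 3.067 M_B = 1952
Solving the pair gives M_A = 506.3 kip·ft and M_B = 383.5 kip·ft (hogging).

M_B = 383.5 kip·ft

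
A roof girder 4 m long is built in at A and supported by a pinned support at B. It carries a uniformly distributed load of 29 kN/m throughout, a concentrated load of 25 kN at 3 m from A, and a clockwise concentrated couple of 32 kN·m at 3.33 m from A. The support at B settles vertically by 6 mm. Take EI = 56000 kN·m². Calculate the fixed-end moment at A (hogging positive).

M_A = 118.1 kN·m

Remove the prop at B; the released (primary) structure is a cantilever built in at A.
Downward deflection at the released point B due to the loads:
  UDL 29: wL⁴/(8EI) = 928/EI
  point load 25 at a = 3: Pa²(3L − a)/(6EI) = 337.5/EI
  clockwise couple 32 at a = 3.33: M₀a(2L − a)/(2EI) = 248.8/EI
  δ_0 = 1514/EI
Tip deflection under a unit load at B: L³/(3EI) = 21.33/EI.
With EI = 56000 kN·m²: δ_0 = 0.027041 m and δ_{BB} = 0.000381 m/kN.
Compatibility — the beam at B must follow the support down by 0.006 m: δ_0 − R_B·δ_{BB} = 0.006, so R_B = (0.027041 − 0.006)/0.000381 = 55.23 kN.
Moment equilibrium about A: M_A = Σ(load moments about A) − R_B·L = 339 − 55.23×4 = 118.1 kN·m.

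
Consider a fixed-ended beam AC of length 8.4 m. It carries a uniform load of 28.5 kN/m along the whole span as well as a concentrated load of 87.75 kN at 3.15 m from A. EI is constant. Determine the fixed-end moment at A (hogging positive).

Release both end moments; the primary structure is a simply-supported span AC with redundants M_A and M_C.
End rotations of the released simple span under the applied load (×1/EI):
  at A: UDL 28.5: wL³/(24EI) = 703.8/EI
  at C: UDL 28.5: wL³/(24EI) = 703.8/EI
  at A: point load 87.75 at a = 3.15: Pab(L + b)/(6LEI) = 393/EI
  at C: point load 87.75 at a = 3.15: Pab(L + a)/(6LEI) = 332.6/EI
  θ_A0 = 1097/EI,  θ_C0 = 1036/EI
Flexibility coefficients: a unit moment at one end gives L/(3EI) there and L/(6EI) at the far end, so f₁₁ = f₂₂ = 2.8/EI and f₁₂ = f₂₁ = 1.4/EI.
Compatibility — zero rotation at each built-in end:
  2.8 M_A + 1.4 M_C = 1097
  1.4 M_A + 2.8 M_C = 1036
Solving the pair gives M_A = 275.6 kN·m and M_C = 232.4 kN·m (hogging).

M_A = 275.6 kN·m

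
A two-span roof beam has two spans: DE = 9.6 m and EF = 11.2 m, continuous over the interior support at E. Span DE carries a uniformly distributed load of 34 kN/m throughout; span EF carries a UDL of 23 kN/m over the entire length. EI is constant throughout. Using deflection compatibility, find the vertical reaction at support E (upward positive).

R_E = 364.5 kN

Insert a hinge at E; M_E is the redundant, and each span becomes simply supported.
Discontinuity in slope at E on the released structure — sum the simple-span end rotations:
  span DE: UDL 34: wL³/(24EI) = 1253/EI
  span EF: UDL 23: wL³/(24EI) = 1346/EI
  relative rotation θ_0 = (1253 + 1346)/EI = 2600/EI
A unit hogging moment at E produces rotation L₁/(3EI) + L₂/(3EI) = 6.933/EI.
Slope continuity at E: θ_0 = M_E·6.933/EI, so M_E = 2600/6.933 = 375 kN·m (hogging).
Span DE, ΣM about D with M_E applied at E: R_E^{DE}·9.6 = 1567 + 375, so R_E^{DE} = 202.3 kN and R_D = 326.4 − 202.3 = 124.1 kN.
Span EF, ΣM about F: R_E^{EF}·11.2 = 1443 + 375, so R_E^{EF} = 162.3 kN and R_F = 257.6 − 162.3 = 95.32 kN.
R_E = 202.3 + 162.3 = 364.5 kN.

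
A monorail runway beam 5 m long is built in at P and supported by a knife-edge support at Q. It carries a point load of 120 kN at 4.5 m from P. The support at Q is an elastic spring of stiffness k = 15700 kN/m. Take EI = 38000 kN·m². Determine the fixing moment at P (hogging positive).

M_P = 57.72 kN·m

Choose R_Q as the redundant. The primary structure is the cantilever fixed at P.
Free-end deflection of the primary structure under the applied loading (downward +):
  point load 120 at a = 4.5: Pa²(3L − a)/(6EI) = 4252/EI
Tip deflection under a unit load at Q: L³/(3EI) = 41.67/EI.
With EI = 38000 kN·m²: δ_0 = 0.11191 m and δ_{QQ} = 0.001096 m/kN.
Compatibility — the spring shortens by R_Q/k under the reaction it provides: δ_0 − R_Q·δ_{QQ} = R_Q/k. With 1/k = 0.000064 m/kN, R_Q = δ_0 / (δ_{QQ} + 1/k) = 0.11191 / (0.001096 + 0.000064) = 96.46 kN.
Moment equilibrium about P: M_P = Σ(load moments about P) − R_Q·L = 540 − 96.46×5 = 57.72 kN·m.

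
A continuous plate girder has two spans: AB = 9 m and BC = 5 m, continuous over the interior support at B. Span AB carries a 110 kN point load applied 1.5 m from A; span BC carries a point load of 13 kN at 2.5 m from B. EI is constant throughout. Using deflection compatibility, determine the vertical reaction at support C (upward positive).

Insert a hinge at B; M_B is the redundant, and each span becomes simply supported.
Discontinuity in slope at B on the released structure — sum the simple-span end rotations:
  span AB: point load 110 at a = 1.5: Pab(L + a)/(6LEI) = 240.6/EI
  span BC: point load 13 at a = 2.5: Pab(L + b)/(6LEI) = 20.31/EI
  relative rotation θ_0 = (240.6 + 20.31)/EI = 260.9/EI
A unit hogging moment at B produces rotation L₁/(3EI) + L₂/(3EI) = 4.667/EI.
Compatibility: M_B·(L₁+L₂)/(3EI) = θ_0, giving M_B = 55.92 kN·m (hogging).
Span BC, ΣM about C: R_B^{BC}·5 = 32.5 + 55.92, so R_B^{BC} = 17.68 kN and R_C = 13 − 17.68 = -4.683 kN.

R_C = -4.683 kN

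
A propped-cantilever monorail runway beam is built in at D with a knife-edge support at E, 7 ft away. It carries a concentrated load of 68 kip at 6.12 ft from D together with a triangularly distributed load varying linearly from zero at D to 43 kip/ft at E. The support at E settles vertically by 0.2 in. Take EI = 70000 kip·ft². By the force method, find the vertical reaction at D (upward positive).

Release the roller at E. Primary structure: cantilever fixed at D.
Free-end deflection of the primary structure under the applied loading (downward +):
  point load 68 at a = 6.12: Pa²(3L − a)/(6EI) = 6316/EI
  triangular load, peak 43 at the free end: 11w₀L⁴/(120EI) = 9464/EI
  δ_0 = 15780/EI
Flexibility coefficient — unit upward force at E: δ_{EE} = L³/(3EI) = 114.3/EI.
With EI = 70000 kip·ft²: δ_0 = 0.22543 ft and δ_{EE} = 0.001633 ft/kip.
Compatibility — the beam at E must follow the support down by 0.01667 ft: δ_0 − R_E·δ_{EE} = 0.01667, so R_E = (0.22543 − 0.01667)/0.001633 = 127.8 kip.
Vertical equilibrium: R_D = ΣP − R_E = 218.5 − 127.8 = 90.68 kip.

R_D = 90.68 kip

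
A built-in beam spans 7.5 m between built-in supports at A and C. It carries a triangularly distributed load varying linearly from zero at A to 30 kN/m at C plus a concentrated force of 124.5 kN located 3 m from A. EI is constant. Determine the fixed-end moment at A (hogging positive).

M_A = 190.7 kN·m

Release both end moments; the primary structure is a simply-supported span AC with redundants M_A and M_C.
On the primary (simply-supported) span, the end slopes from the loading are:
  at A: triangular load, peak 30: 7w₀L³/(360EI) = 246.1/EI
  at C: triangular load, peak 30: w₀L³/(45EI) = 281.2/EI
  at A: point load 124.5 at a = 3: Pab(L + b)/(6LEI) = 448.2/EI
  at C: point load 124.5 at a = 3: Pab(L + a)/(6LEI) = 392.2/EI
  θ_A0 = 694.3/EI,  θ_C0 = 673.4/EI
Flexibility coefficients: a unit moment at one end gives L/(3EI) there and L/(6EI) at the far end, so f₁₁ = f₂₂ = 2.5/EI and f₁₂ = f₂₁ = 1.25/EI.
Compatibility — zero rotation at each built-in end:
  2.5 M_A + 1.25 M_C = 694.3
  1.25 M_A + 2.5 M_C = 673.4
Solving the pair gives M_A = 190.7 kN·m and M_C = 174 kN·m (hogging).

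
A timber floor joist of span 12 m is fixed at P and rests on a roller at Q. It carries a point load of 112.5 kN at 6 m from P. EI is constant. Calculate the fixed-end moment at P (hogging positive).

Take the reaction at Q as the redundant and release it; the primary structure is a cantilever fixed at P.
Primary-structure tip deflection at Q by superposition:
  point load 112.5 at a = 6: Pa²(3L − a)/(6EI) = 20250/EI
Flexibility coefficient — unit upward force at Q: δ_{QQ} = L³/(3EI) = 576/EI.
Compatibility at Q: δ_0 − R_Q·δ_{QQ} = 0, so R_Q = 20250/576 = 35.16 kN.
Moment equilibrium about P: M_P = Σ(load moments about P) − R_Q·L = 675 − 35.16×12 = 253.1 kN·m.

M_P = 253.1 kN·m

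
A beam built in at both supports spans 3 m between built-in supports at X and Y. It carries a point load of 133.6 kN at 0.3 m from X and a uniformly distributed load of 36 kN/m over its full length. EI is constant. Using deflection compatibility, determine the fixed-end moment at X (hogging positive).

Take the two fixed-end moments M_X, M_Y as redundants; the released structure is the simple span XY.
End rotations of the released simple span under the applied load (×1/EI):
  at X: point load 133.6 at a = 0.3: Pab(L + b)/(6LEI) = 34.27/EI
  at Y: point load 133.6 at a = 0.3: Pab(L + a)/(6LEI) = 19.84/EI
  at X: UDL 36: wL³/(24EI) = 40.5/EI
  at Y: UDL 36: wL³/(24EI) = 40.5/EI
  θ_X0 = 74.77/EI,  θ_Y0 = 60.34/EI
Flexibility coefficients: a unit moment at one end gives L/(3EI) there and L/(6EI) at the far end, so f₁₁ = f₂₂ = 1/EI and f₁₂ = f₂₁ = 0.5/EI.
Compatibility — zero rotation at each built-in end:
  1 M_X + 0.5 M_Y = 74.77
  0.5 M_X + 1 M_Y = 60.34
Solving the pair gives M_X = 59.46 kN·m and M_Y = 30.61 kN·m (hogging).

M_X = 59.46 kN·m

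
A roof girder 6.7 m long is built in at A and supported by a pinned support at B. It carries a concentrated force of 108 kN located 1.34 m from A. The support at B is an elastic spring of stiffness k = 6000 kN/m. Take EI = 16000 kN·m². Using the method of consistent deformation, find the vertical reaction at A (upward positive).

Release the roller at B. Primary structure: cantilever fixed at A.
Primary-structure tip deflection at B by superposition:
  point load 108 at a = 1.34: Pa²(3L − a)/(6EI) = 606.3/EI
Flexibility coefficient — unit upward force at B: δ_{BB} = L³/(3EI) = 100.3/EI.
With EI = 16000 kN·m²: δ_0 = 0.037896 m and δ_{BB} = 0.006266 m/kN.
Compatibility — the spring shortens by R_B/k under the reaction it provides: δ_0 − R_B·δ_{BB} = R_B/k. With 1/k = 0.000167 m/kN, R_B = δ_0 / (δ_{BB} + 1/k) = 0.037896 / (0.006266 + 0.000167) = 5.891 kN.
Vertical equilibrium: R_A = ΣP − R_B = 108 − 5.891 = 102.1 kN.

R_A = 102.1 kN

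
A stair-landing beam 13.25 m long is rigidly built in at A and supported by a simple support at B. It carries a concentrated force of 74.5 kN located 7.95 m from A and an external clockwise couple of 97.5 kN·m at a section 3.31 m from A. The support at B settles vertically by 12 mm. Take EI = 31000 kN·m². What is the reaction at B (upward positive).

Release the roller at B. Primary structure: cantilever fixed at A.
Primary-structure tip deflection at B by superposition:
  point load 74.5 at a = 7.95: Pa²(3L − a)/(6EI) = 24956/EI
  clockwise couple 97.5 at a = 3.31: M₀a(2L − a)/(2EI) = 3742/EI
  δ_0 = 28698/EI
Tip deflection under a unit load at B: L³/(3EI) = 775.4/EI.
With EI = 31000 kN·m²: δ_0 = 0.92573 m and δ_{BB} = 0.025013 m/kN.
Compatibility — the beam at B must follow the support down by 0.012 m: δ_0 − R_B·δ_{BB} = 0.012, so R_B = (0.92573 − 0.012)/0.025013 = 36.53 kN.

R_B = 36.53 kN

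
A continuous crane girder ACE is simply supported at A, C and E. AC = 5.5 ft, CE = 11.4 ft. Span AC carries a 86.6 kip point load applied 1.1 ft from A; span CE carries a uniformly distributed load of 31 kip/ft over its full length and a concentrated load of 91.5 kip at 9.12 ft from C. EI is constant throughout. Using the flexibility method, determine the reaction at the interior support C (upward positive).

R_C = 326.1 kip

Insert a hinge at C; M_C is the redundant, and each span becomes simply supported.
Discontinuity in slope at C on the released structure — sum the simple-span end rotations:
  span AC: point load 86.6 at a = 1.1: Pab(L + a)/(6LEI) = 83.83/EI
  span CE: UDL 31: wL³/(24EI) = 1914/EI
  span CE: point load 91.5 at a = 9.12: Pab(L + b)/(6LEI) = 380.5/EI
  relative rotation θ_0 = (83.83 + 2294)/EI = 2378/EI
A unit hogging moment at C produces rotation L₁/(3EI) + L₂/(3EI) = 5.633/EI.
Compatibility: M_C·(L₁+L₂)/(3EI) = θ_0, giving M_C = 422.1 kip·ft (hogging).
Span AC, ΣM about A with M_C applied at C: R_C^{AC}·5.5 = 95.26 + 422.1, so R_C^{AC} = 94.07 kip and R_A = 86.6 − 94.07 = -7.471 kip.
Span CE, ΣM about E: R_C^{CE}·11.4 = 2223 + 422.1, so R_C^{CE} = 232 kip and R_E = 444.9 − 232 = 212.9 kip.
R_C = 94.07 + 232 = 326.1 kip.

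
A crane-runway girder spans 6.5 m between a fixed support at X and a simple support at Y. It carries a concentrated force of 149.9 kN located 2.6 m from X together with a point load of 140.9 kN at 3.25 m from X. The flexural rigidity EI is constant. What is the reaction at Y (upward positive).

Remove the prop at Y; the released (primary) structure is a cantilever built in at X.
Free-end deflection of the primary structure under the applied loading (downward +):
  point load 149.9 at a = 2.6: Pa²(3L − a)/(6EI) = 2854/EI
  point load 140.9 at a = 3.25: Pa²(3L − a)/(6EI) = 4031/EI
  δ_0 = 6885/EI
Tip deflection under a unit load at Y: L³/(3EI) = 91.54/EI.
The prop prevents deflection at Y: R_Y = δ_0/δ_{YY} = 6885/91.54 = 75.21 kN.

R_Y = 75.21 kN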